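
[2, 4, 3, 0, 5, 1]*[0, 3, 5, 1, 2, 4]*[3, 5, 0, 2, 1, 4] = [4, 0, 5, 3, 1, 2]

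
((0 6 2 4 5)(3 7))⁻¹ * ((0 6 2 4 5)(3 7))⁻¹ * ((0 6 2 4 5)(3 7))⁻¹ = (0 2 5 6 4)(3 7)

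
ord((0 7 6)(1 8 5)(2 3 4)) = 3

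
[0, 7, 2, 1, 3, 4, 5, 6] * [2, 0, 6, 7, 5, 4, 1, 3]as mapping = [0→2, 1→3, 2→6, 3→0, 4→7, 5→5, 6→4, 7→1]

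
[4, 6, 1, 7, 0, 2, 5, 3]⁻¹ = [4, 2, 5, 7, 0, 6, 1, 3]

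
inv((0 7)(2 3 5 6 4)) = (0 7)(2 4 6 5 3)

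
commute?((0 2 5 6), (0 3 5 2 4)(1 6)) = no:(0 2 5 6)*(0 3 5 2 4)(1 6) = (0 4)(1 6 3 5), (0 3 5 2 4)(1 6)*(0 2 5 6) = (0 3 6 1)(2 4)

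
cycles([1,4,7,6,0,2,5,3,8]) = (0 1 4)(2 7 3 6 5)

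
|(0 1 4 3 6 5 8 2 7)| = 9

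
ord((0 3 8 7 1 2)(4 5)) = 6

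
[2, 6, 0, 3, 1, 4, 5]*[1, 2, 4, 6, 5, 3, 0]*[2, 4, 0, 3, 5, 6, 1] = [5, 2, 4, 1, 0, 6, 3]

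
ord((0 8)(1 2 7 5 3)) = 10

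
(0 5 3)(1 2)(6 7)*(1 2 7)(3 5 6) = (0 6 1 7 3)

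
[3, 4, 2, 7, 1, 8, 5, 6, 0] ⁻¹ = [8, 4, 2, 0, 1, 6, 7, 3, 5] 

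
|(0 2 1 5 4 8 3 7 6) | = 9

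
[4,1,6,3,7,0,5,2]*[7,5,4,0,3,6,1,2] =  [3,5,1,0,2,7,6,4]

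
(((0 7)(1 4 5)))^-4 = (1 5 4)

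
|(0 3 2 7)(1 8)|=4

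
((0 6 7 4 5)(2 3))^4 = (0 5 4 7 6)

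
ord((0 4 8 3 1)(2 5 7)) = 15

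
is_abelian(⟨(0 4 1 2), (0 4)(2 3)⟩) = no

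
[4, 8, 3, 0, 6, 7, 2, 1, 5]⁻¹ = [3, 7, 6, 2, 0, 8, 4, 5, 1]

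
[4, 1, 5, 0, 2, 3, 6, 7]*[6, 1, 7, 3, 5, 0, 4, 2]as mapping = [0→5, 1→1, 2→0, 3→6, 4→7, 5→3, 6→4, 7→2]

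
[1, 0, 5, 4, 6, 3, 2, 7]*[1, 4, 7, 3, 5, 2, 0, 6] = [4, 1, 2, 5, 0, 3, 7, 6]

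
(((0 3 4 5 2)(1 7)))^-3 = (0 4 2 3 5)(1 7)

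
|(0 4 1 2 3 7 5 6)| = 8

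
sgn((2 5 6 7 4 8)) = -1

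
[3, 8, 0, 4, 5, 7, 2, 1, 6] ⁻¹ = [2, 7, 6, 0, 3, 4, 8, 5, 1] 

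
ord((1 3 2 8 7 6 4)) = 7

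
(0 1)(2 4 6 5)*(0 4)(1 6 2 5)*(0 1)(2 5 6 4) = (0 4 5 6)(1 2)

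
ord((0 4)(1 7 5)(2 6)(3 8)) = 6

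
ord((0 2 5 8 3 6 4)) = 7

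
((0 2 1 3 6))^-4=(0 2 1 3 6)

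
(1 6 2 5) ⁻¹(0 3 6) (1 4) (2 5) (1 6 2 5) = (0 3 2) (1 5) (4 6) 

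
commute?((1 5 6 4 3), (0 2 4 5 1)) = no:(1 5 6 4 3)*(0 2 4 5 1) = (0 2 4 3)(5 6), (0 2 4 5 1)*(1 5 6 4 3) = (0 2 3 1)(4 6)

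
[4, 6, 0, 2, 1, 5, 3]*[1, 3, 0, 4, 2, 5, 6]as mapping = [0→2, 1→6, 2→1, 3→0, 4→3, 5→5, 6→4]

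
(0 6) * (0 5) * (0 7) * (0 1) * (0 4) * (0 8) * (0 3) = (0 6 5 7 1 4 8 3)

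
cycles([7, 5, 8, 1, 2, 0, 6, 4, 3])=(0 7 4 2 8 3 1 5)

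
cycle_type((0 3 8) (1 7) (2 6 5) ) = 2.3^2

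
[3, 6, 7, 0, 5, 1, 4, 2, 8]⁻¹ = [3, 5, 7, 0, 6, 4, 1, 2, 8]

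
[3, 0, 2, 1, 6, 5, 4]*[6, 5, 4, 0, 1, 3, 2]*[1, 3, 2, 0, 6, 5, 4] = [1, 4, 6, 5, 2, 0, 3]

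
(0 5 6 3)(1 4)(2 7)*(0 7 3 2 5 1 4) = (0 1)(2 3 7 5 6)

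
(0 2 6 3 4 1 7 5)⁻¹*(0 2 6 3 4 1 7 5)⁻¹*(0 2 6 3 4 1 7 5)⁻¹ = (0 1 6 5 4 2 7 3)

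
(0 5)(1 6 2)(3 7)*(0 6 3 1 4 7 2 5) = (1 3 2 4 7)(5 6)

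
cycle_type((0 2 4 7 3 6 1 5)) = 8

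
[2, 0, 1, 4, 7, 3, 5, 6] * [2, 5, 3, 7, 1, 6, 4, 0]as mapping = [0→3, 1→2, 2→5, 3→1, 4→0, 5→7, 6→6, 7→4]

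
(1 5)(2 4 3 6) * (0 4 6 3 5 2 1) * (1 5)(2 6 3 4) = (0 2 3 4 1 6 5)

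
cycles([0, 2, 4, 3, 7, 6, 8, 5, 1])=(1 2 4 7 5 6 8)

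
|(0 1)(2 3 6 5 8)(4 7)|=10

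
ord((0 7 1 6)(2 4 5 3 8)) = 20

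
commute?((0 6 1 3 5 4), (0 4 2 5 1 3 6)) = no:(0 6 1 3 5 4) * (0 4 2 5 1 3 6) = (1 6 3)(2 5), (0 4 2 5 1 3 6) * (0 6 1 3 5 4) = (1 5 3)(2 4)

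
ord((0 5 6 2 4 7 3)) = 7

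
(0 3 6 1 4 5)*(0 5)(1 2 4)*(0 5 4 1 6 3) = (1 6 2)(4 5)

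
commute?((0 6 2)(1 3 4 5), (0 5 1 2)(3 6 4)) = no:(0 6 2)(1 3 4 5)*(0 5 1 2)(3 6 4) = (0 4 1 6)(2 5), (0 5 1 2)(3 6 4)*(0 6 2)(1 3 4 5) = (0 1)(2 6 5 3)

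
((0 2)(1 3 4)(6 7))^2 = (1 4 3)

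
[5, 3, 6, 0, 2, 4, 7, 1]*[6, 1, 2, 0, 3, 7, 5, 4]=[7, 0, 5, 6, 2, 3, 4, 1]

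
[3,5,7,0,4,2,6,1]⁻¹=[3,7,5,0,4,1,6,2]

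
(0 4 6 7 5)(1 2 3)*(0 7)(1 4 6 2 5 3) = (0 6)(1 5 7 3 4 2)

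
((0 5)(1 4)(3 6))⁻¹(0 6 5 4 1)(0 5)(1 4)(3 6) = (0 1 4 5 3)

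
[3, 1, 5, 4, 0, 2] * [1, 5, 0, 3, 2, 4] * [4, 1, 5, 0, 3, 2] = [0, 2, 3, 5, 1, 4]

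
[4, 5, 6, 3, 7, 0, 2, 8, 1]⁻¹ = [5, 8, 6, 3, 0, 1, 2, 4, 7]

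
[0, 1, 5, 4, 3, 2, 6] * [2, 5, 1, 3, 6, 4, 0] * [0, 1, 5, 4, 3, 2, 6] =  [5, 2, 3, 6, 4, 1, 0]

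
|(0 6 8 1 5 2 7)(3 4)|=14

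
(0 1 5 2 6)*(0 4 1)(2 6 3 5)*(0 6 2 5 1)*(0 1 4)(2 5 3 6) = (0 2 6)(1 3 4)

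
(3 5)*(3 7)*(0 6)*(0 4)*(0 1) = (0 6 4 1)(3 5 7)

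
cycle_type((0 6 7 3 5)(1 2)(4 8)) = 2^2.5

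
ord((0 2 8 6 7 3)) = 6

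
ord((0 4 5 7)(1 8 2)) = 12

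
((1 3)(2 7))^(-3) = (1 3)(2 7)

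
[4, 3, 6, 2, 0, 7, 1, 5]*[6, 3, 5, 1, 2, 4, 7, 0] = [2, 1, 7, 5, 6, 0, 3, 4]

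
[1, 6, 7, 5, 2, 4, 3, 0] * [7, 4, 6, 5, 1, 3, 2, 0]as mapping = [0→4, 1→2, 2→0, 3→3, 4→6, 5→1, 6→5, 7→7]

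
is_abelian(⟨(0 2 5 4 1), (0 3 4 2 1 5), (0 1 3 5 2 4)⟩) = no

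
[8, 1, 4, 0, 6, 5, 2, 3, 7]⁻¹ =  [3, 1, 6, 7, 2, 5, 4, 8, 0]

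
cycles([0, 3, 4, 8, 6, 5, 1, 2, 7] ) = (1 3 8 7 2 4 6)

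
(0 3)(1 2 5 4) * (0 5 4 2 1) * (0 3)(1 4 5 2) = (1 4 3 2 5)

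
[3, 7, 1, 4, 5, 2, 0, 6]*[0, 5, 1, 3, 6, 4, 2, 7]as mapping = [0→3, 1→7, 2→5, 3→6, 4→4, 5→1, 6→0, 7→2]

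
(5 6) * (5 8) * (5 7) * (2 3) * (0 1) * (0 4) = (0 1 4)(2 3)(5 6 8 7)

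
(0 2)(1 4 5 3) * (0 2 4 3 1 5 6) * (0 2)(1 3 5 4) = (0 1 5 3 4 6 2)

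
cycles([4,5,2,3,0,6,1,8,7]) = (0 4)(1 5 6)(7 8)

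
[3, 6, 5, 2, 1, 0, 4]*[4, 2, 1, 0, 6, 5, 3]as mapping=[0→0, 1→3, 2→5, 3→1, 4→2, 5→4, 6→6]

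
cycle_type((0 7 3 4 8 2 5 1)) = 8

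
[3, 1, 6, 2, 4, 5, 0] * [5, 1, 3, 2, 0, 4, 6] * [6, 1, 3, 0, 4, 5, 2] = [3, 1, 2, 0, 6, 4, 5]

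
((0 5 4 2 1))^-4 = (0 5 4 2 1)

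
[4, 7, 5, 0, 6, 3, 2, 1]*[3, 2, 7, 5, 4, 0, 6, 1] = [4, 1, 0, 3, 6, 5, 7, 2]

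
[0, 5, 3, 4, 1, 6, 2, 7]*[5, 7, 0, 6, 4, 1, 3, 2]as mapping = [0→5, 1→1, 2→6, 3→4, 4→7, 5→3, 6→0, 7→2]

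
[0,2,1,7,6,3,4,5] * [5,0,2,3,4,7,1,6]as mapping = [0→5,1→2,2→0,3→6,4→1,5→3,6→4,7→7]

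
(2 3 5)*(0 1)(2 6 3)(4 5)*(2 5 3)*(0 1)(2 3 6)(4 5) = (2 4 6 3 5)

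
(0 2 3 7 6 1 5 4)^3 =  (0 7 5 2 6 4 3 1)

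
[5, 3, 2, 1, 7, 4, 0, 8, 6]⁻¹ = [6, 3, 2, 1, 5, 0, 8, 4, 7]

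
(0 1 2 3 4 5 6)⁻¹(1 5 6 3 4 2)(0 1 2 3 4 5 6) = (0 4 5 3 2 6)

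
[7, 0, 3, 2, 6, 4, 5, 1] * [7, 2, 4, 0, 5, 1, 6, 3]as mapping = [0→3, 1→7, 2→0, 3→4, 4→6, 5→5, 6→1, 7→2]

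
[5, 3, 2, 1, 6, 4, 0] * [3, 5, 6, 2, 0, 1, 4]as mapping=[0→1, 1→2, 2→6, 3→5, 4→4, 5→0, 6→3]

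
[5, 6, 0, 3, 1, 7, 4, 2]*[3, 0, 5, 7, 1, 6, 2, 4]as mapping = [0→6, 1→2, 2→3, 3→7, 4→0, 5→4, 6→1, 7→5]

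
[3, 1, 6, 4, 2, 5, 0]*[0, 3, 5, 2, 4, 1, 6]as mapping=[0→2, 1→3, 2→6, 3→4, 4→5, 5→1, 6→0]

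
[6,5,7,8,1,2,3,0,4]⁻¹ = [7,4,5,6,8,1,0,2,3]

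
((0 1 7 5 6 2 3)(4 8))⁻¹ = (0 3 2 6 5 7 1)(4 8)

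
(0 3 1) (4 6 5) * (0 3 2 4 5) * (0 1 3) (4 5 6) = (0 2 5 6 1) 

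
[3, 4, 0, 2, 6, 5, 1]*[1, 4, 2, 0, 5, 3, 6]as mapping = [0→0, 1→5, 2→1, 3→2, 4→6, 5→3, 6→4]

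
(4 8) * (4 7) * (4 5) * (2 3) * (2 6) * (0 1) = (0 1)(2 3 6)(4 8 7 5)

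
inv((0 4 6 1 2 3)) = (0 3 2 1 6 4)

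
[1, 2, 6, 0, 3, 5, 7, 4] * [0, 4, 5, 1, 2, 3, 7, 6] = [4, 5, 7, 0, 1, 3, 6, 2]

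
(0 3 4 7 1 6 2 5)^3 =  (0 7 2 3 1 5 4 6)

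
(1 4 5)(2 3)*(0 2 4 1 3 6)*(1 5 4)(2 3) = (0 3 1 5 2 6)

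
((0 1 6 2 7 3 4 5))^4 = (0 7)(1 3)(2 5)(4 6)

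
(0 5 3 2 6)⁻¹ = (0 6 2 3 5)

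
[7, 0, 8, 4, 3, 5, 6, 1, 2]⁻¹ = [1, 7, 8, 4, 3, 5, 6, 0, 2]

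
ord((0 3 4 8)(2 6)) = 4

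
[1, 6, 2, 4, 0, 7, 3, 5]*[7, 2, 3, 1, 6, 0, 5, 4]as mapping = [0→2, 1→5, 2→3, 3→6, 4→7, 5→4, 6→1, 7→0]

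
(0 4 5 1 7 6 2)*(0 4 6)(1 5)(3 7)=(0 6 2 4 1 3 7)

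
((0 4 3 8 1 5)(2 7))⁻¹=(0 5 1 8 3 4)(2 7)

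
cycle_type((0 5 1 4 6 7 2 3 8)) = 9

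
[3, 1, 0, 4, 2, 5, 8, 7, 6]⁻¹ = [2, 1, 4, 0, 3, 5, 8, 7, 6]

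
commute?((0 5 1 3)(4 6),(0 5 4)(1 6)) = no:(0 5 1 3)(4 6)*(0 5 4)(1 6) = (0 4 1 3 5 6),(0 5 4)(1 6)*(0 5 1 3)(4 6) = (0 1 4 5 6 3)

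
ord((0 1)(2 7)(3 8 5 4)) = 4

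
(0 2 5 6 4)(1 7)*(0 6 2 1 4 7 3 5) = (0 1 3 5 2)(4 6 7)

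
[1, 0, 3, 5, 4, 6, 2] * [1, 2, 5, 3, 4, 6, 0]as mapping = [0→2, 1→1, 2→3, 3→6, 4→4, 5→0, 6→5]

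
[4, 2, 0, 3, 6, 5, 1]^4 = [2, 6, 1, 3, 0, 5, 4]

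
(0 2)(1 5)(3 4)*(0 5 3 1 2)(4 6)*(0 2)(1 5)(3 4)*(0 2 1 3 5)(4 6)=(0 1 6 5 2 3 4)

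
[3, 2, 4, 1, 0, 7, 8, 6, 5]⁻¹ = [4, 3, 1, 0, 2, 8, 7, 5, 6]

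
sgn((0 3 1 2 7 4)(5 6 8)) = -1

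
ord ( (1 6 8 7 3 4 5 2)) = 8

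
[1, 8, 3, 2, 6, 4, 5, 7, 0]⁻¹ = [8, 0, 3, 2, 5, 6, 4, 7, 1]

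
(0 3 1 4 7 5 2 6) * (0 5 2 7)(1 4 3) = (0 1 3 4)(2 6 5 7)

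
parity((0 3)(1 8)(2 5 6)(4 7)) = odd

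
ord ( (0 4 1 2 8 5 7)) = 7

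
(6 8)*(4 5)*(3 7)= (3 7) (4 5) (6 8) 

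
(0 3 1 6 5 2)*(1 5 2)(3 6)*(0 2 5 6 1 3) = (0 1)(3 6 5)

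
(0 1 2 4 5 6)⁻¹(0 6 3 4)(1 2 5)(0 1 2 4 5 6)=(0 3 5 1)(2 4 6)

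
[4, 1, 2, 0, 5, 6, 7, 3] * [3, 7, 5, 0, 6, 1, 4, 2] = [6, 7, 5, 3, 1, 4, 2, 0]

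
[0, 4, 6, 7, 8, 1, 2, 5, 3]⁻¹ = [0, 5, 6, 8, 1, 7, 2, 3, 4]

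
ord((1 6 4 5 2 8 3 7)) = 8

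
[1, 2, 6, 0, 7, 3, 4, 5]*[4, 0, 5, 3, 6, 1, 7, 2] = [0, 5, 7, 4, 2, 3, 6, 1]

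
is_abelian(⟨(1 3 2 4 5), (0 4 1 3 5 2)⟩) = no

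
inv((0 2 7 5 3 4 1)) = (0 1 4 3 5 7 2)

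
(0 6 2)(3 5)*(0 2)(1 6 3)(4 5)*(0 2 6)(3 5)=(0 5 1)(2 6)(3 4)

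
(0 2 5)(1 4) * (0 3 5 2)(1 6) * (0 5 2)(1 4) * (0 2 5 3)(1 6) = (0 3 5)(1 6 4)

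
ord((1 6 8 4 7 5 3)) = 7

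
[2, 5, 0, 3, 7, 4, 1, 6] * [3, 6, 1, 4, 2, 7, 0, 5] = [1, 7, 3, 4, 5, 2, 6, 0]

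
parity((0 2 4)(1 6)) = odd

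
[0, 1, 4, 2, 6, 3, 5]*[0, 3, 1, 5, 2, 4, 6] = [0, 3, 2, 1, 6, 5, 4]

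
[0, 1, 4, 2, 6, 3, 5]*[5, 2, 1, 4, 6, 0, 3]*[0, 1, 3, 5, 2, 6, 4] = [6, 3, 4, 1, 5, 2, 0]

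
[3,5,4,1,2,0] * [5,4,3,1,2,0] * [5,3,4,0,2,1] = [3,5,4,2,0,1]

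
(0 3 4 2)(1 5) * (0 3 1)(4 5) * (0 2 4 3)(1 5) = (0 5 2)(1 3)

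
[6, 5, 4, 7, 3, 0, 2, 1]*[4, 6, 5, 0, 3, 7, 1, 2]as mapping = [0→1, 1→7, 2→3, 3→2, 4→0, 5→4, 6→5, 7→6]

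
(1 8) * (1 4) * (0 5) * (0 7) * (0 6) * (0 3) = (0 5 7 6 3)(1 8 4)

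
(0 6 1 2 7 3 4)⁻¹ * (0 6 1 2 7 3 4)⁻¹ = (0 3 2 6 4 7 1)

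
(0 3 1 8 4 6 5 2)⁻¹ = (0 2 5 6 4 8 1 3)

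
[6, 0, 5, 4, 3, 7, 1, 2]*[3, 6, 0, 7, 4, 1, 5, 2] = [5, 3, 1, 4, 7, 2, 6, 0]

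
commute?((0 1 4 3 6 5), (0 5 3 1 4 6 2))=no:(0 1 4 3 6 5) * (0 5 3 1 4 6 2)=(0 4 1 6 3 2), (0 5 3 1 4 6 2) * (0 1 4 3 6 5)=(1 3 4 5 6 2)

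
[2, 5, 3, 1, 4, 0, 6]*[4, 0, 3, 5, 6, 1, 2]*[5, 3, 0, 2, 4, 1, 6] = [2, 3, 1, 5, 6, 4, 0]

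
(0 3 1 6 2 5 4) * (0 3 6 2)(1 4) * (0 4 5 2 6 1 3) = (0 1 6 4)(3 5)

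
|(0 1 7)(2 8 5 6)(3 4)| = 12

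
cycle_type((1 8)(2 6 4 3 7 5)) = 2.6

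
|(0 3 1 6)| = 4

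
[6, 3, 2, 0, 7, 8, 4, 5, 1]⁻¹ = [3, 8, 2, 1, 6, 7, 0, 4, 5]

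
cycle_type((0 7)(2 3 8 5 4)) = 2.5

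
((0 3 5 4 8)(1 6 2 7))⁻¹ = (0 8 4 5 3)(1 7 2 6)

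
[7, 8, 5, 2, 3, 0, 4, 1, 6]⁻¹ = [5, 7, 3, 4, 6, 2, 8, 0, 1]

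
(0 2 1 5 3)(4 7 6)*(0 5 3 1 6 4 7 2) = (1 3 5)(2 6 7 4)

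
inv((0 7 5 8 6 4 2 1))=(0 1 2 4 6 8 5 7)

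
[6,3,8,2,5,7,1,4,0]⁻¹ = [8,6,3,1,7,4,0,5,2]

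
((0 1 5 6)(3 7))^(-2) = (0 5)(1 6)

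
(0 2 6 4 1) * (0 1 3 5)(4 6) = (0 2 4 3 5)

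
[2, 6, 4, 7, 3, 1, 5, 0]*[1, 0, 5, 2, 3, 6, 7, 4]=[5, 7, 3, 4, 2, 0, 6, 1]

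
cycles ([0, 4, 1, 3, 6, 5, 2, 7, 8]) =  (1 4 6 2)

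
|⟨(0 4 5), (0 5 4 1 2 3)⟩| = 720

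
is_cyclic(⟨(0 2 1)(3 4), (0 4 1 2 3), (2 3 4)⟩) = no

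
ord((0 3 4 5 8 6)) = 6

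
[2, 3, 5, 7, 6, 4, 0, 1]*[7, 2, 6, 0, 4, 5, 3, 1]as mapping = [0→6, 1→0, 2→5, 3→1, 4→3, 5→4, 6→7, 7→2]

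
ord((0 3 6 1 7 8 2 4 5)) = 9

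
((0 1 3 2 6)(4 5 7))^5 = (4 7 5)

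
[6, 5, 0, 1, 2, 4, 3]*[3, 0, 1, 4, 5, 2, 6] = [6, 2, 3, 0, 1, 5, 4]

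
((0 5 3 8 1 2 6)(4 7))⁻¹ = (0 6 2 1 8 3 5)(4 7)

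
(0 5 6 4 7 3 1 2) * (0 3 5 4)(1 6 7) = (0 4 1 2 3 6)(5 7)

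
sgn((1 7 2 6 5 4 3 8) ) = -1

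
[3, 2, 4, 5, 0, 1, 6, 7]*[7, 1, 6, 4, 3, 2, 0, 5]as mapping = [0→4, 1→6, 2→3, 3→2, 4→7, 5→1, 6→0, 7→5]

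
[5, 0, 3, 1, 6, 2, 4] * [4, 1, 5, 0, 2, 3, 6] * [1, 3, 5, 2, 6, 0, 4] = [2, 6, 1, 3, 4, 0, 5]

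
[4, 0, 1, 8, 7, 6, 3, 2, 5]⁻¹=[1, 2, 7, 6, 0, 8, 5, 4, 3]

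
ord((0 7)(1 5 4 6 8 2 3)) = 14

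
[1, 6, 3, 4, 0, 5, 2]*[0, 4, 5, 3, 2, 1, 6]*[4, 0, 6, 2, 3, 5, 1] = [3, 1, 2, 6, 4, 0, 5]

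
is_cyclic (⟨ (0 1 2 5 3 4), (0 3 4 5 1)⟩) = no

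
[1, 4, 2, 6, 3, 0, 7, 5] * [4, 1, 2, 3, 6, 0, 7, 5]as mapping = [0→1, 1→6, 2→2, 3→7, 4→3, 5→4, 6→5, 7→0]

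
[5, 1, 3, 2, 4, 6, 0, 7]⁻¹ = [6, 1, 3, 2, 4, 0, 5, 7]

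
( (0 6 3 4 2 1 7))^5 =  (0 1 4 6 7 2 3)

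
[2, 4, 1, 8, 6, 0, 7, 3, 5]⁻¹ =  [5, 2, 0, 7, 1, 8, 4, 6, 3]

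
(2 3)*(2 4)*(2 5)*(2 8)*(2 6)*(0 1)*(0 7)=(0 1 7)(2 3 4 5 8 6)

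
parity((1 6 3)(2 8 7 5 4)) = even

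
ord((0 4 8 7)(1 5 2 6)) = 4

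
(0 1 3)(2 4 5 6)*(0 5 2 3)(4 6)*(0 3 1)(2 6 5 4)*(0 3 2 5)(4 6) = (0 3 6 1 2)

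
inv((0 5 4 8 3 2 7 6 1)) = (0 1 6 7 2 3 8 4 5)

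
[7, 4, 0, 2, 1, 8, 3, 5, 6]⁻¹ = [2, 4, 3, 6, 1, 7, 8, 0, 5]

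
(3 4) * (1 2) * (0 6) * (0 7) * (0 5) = (0 6 7 5) (1 2) (3 4) 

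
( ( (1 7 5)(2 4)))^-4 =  (1 5 7)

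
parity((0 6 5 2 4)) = even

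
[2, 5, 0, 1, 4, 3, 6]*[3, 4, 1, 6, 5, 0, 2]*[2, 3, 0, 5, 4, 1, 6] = [3, 2, 5, 4, 1, 6, 0]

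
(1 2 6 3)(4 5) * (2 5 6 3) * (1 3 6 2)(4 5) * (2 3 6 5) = (1 4 3 6)(2 5)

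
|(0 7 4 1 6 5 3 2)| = 8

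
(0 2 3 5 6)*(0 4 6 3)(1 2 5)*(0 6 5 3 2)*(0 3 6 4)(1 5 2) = (0 6)(1 3 5)(2 4)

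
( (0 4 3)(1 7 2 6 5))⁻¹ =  (0 3 4)(1 5 6 2 7)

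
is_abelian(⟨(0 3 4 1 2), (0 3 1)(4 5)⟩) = no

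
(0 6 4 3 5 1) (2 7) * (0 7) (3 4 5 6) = (0 3 6 5 1 7 2) 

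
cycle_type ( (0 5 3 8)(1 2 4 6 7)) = 4.5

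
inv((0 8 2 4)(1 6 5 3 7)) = (0 4 2 8)(1 7 3 5 6)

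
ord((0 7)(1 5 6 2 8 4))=6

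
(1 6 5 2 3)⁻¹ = (1 3 2 5 6)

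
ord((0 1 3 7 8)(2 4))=10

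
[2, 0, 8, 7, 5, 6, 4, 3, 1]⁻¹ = [1, 8, 0, 7, 6, 4, 5, 3, 2]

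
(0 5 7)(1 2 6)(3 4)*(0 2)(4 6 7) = (0 5 4 3 6 1)(2 7)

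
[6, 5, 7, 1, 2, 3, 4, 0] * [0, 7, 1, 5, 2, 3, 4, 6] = [4, 3, 6, 7, 1, 5, 2, 0]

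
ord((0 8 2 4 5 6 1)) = 7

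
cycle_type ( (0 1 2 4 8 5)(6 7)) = 2.6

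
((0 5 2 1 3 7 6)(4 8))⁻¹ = (0 6 7 3 1 2 5)(4 8)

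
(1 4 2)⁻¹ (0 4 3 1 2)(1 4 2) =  (0 2 3 4 1)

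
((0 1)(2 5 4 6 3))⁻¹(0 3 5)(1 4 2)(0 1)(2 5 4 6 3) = (0 6 5)(1 2 4)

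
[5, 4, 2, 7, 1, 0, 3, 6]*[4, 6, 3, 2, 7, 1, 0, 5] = [1, 7, 3, 5, 6, 4, 2, 0]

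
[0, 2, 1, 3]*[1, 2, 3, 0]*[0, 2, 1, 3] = [2, 3, 1, 0]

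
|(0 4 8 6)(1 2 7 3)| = 4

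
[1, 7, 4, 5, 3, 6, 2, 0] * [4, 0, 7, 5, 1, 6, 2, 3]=[0, 3, 1, 6, 5, 2, 7, 4]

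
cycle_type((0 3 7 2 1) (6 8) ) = 2.5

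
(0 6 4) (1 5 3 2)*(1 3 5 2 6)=(0 1 2 3 6 4) 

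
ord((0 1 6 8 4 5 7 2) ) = 8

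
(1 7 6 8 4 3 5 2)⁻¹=(1 2 5 3 4 8 6 7)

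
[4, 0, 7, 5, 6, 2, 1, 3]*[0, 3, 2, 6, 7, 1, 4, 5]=[7, 0, 5, 1, 4, 2, 3, 6]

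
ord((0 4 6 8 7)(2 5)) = 10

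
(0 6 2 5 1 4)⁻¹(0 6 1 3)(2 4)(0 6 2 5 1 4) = (0 5)(2 4 3 6)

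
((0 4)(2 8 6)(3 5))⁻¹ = (0 4)(2 6 8)(3 5)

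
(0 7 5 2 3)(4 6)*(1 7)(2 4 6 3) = (0 1 7 5 4 3)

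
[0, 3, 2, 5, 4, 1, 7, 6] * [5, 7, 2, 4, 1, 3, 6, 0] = [5, 4, 2, 3, 1, 7, 0, 6]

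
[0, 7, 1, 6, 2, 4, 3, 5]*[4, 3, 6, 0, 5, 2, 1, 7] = [4, 7, 3, 1, 6, 5, 0, 2]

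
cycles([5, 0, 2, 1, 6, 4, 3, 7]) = (0 5 4 6 3 1)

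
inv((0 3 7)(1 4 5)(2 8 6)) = (0 7 3)(1 5 4)(2 6 8)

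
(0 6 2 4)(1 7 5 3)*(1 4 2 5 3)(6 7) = (0 7 3 4)(1 6 5)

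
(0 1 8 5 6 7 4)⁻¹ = (0 4 7 6 5 8 1)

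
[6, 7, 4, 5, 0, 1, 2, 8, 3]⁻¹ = [4, 5, 6, 8, 2, 3, 0, 1, 7]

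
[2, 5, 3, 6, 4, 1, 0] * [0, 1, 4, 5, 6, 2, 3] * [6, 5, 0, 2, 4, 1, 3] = [4, 0, 1, 2, 3, 5, 6]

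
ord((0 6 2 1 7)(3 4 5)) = 15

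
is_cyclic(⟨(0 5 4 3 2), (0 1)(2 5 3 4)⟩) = no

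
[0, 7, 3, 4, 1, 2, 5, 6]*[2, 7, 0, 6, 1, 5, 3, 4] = [2, 4, 6, 1, 7, 0, 5, 3]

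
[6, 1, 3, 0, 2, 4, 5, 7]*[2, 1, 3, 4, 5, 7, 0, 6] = [0, 1, 4, 2, 3, 5, 7, 6]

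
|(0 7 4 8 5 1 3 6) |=8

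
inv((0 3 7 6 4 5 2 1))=(0 1 2 5 4 6 7 3)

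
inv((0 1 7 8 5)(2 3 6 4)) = (0 5 8 7 1)(2 4 6 3)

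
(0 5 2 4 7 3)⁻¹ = (0 3 7 4 2 5)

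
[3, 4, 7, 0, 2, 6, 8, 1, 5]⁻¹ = [3, 7, 4, 0, 1, 8, 5, 2, 6]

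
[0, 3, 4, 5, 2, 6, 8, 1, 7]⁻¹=[0, 7, 4, 1, 2, 3, 5, 8, 6]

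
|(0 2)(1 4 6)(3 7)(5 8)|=6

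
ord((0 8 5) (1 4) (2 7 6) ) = 6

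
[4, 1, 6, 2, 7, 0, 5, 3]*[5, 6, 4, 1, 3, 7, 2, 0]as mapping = [0→3, 1→6, 2→2, 3→4, 4→0, 5→5, 6→7, 7→1]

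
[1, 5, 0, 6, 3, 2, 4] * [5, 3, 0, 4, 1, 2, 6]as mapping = [0→3, 1→2, 2→5, 3→6, 4→4, 5→0, 6→1]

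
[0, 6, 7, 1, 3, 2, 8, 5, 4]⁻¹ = [0, 3, 5, 4, 8, 7, 1, 2, 6]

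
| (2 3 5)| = 3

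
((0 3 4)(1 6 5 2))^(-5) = (0 3 4)(1 2 5 6)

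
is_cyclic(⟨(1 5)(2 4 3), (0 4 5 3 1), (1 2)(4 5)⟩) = no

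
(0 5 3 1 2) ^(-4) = (0 5 3 1 2) 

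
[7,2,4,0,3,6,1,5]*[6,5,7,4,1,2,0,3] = [3,7,1,6,4,0,5,2]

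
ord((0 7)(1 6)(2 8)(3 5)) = 2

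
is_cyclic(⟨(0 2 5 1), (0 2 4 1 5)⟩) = no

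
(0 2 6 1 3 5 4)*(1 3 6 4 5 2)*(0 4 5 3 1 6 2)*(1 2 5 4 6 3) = (0 3)(1 5)(2 4 6)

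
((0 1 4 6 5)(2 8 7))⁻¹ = (0 5 6 4 1)(2 7 8)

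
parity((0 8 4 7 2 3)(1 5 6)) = odd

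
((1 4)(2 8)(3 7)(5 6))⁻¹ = (1 4)(2 8)(3 7)(5 6)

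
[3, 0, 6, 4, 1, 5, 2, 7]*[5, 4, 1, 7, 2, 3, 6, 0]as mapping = [0→7, 1→5, 2→6, 3→2, 4→4, 5→3, 6→1, 7→0]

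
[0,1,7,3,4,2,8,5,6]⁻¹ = [0,1,5,3,4,7,8,2,6]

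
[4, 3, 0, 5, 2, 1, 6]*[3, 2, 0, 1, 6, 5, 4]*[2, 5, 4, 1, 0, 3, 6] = [6, 5, 1, 3, 2, 4, 0]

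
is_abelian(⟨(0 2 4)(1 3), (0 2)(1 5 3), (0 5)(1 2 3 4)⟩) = no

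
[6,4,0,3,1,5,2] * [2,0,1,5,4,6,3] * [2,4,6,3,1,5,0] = [3,1,6,5,2,0,4]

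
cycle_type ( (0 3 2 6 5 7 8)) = 7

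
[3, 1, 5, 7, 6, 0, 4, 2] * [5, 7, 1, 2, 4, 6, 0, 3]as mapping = [0→2, 1→7, 2→6, 3→3, 4→0, 5→5, 6→4, 7→1]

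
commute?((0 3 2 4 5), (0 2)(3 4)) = no:(0 3 2 4 5)*(0 2)(3 4) = (0 4 5 2 3), (0 2)(3 4)*(0 3 2 4 5) = (0 4 2 3 5)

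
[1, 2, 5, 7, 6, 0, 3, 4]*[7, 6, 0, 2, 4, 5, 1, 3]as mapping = [0→6, 1→0, 2→5, 3→3, 4→1, 5→7, 6→2, 7→4]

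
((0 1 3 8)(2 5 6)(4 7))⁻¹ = (0 8 3 1)(2 6 5)(4 7)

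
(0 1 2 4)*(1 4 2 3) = (0 4)(1 3)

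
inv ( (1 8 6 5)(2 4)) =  (1 5 6 8)(2 4)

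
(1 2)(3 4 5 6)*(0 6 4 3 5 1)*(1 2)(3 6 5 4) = (0 5 3 6 4 2)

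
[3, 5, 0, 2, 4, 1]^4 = [3, 1, 0, 2, 4, 5]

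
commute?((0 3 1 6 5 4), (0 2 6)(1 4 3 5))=no:(0 3 1 6 5 4)*(0 2 6)(1 4 3 5)=(0 5 3 4 2 6 1), (0 2 6)(1 4 3 5)*(0 3 1 6 5 4)=(0 2 5 6 3 4 1)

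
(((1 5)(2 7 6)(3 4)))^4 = (2 7 6)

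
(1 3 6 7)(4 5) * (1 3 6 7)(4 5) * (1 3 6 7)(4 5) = (1 7 6 3)(4 5)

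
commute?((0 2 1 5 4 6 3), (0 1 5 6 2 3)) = no:(0 2 1 5 4 6 3)*(0 1 5 6 2 3) = (0 3 1 6)(2 5 4), (0 1 5 6 2 3)*(0 2 1 5 4 6 3) = (0 5 3 2)(1 4 6)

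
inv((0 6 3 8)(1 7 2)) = (0 8 3 6)(1 2 7)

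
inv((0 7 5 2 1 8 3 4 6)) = (0 6 4 3 8 1 2 5 7)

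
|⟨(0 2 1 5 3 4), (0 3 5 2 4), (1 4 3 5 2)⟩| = 720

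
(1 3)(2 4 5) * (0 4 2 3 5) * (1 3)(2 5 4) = (0 2 5 1 4)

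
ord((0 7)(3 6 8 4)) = 4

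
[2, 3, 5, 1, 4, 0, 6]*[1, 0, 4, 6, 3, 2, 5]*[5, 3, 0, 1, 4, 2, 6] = [4, 6, 0, 5, 1, 3, 2]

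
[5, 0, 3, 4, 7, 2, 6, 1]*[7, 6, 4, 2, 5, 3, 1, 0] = [3, 7, 2, 5, 0, 4, 1, 6]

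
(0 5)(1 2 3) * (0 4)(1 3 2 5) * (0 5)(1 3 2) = (0 3 2 1)(4 5)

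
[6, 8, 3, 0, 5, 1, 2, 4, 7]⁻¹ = [3, 5, 6, 2, 7, 4, 0, 8, 1]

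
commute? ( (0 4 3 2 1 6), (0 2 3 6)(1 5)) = no: (0 4 3 2 1 6) * (0 2 3 6)(1 5) = (0 4 6 2 5 1), (0 2 3 6)(1 5) * (0 4 3 2 1 6) = (0 1 5 6 4 3)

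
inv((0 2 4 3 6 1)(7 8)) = (0 1 6 3 4 2)(7 8)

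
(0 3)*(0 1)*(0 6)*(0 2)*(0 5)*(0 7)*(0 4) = (0 3 1 6 2 5 7 4)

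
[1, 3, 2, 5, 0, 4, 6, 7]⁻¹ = [4, 0, 2, 1, 5, 3, 6, 7]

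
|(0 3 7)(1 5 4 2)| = 12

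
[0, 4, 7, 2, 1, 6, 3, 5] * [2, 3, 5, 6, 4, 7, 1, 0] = [2, 4, 0, 5, 3, 1, 6, 7]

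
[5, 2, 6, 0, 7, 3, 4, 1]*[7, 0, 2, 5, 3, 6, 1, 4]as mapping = [0→6, 1→2, 2→1, 3→7, 4→4, 5→5, 6→3, 7→0]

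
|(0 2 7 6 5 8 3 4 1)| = 9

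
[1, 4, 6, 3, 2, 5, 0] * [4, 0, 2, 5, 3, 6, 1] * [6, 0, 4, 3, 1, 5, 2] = [6, 3, 0, 5, 4, 2, 1]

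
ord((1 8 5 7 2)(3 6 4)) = 15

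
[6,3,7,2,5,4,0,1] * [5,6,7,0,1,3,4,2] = [4,0,2,7,3,1,5,6]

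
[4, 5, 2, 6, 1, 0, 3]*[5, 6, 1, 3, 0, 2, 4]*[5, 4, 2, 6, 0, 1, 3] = [5, 2, 4, 0, 3, 1, 6]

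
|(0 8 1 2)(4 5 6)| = 12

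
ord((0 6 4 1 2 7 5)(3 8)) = 14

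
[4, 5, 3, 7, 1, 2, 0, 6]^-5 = [5, 3, 6, 0, 2, 7, 1, 4]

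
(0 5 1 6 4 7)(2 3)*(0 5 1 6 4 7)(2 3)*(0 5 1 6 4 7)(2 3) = (0 6)(1 7)(2 3)(4 5)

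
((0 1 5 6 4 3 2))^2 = (0 5 4 2 1 6 3)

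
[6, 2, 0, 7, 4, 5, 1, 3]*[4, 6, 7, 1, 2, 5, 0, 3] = [0, 7, 4, 3, 2, 5, 6, 1]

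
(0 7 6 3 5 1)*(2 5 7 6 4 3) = (0 6 2 5 1)(3 7 4)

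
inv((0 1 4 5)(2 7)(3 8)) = (0 5 4 1)(2 7)(3 8)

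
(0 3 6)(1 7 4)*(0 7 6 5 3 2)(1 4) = (0 2)(1 6 7)(3 5)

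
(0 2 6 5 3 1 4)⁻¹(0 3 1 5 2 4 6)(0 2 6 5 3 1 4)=(0 5 2 1 4 3 6)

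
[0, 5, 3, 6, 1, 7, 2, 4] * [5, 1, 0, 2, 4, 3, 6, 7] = [5, 3, 2, 6, 1, 7, 0, 4]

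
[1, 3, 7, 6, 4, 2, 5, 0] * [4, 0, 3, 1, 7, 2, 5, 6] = [0, 1, 6, 5, 7, 3, 2, 4]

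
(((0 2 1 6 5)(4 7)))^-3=(0 1 5 2 6)(4 7)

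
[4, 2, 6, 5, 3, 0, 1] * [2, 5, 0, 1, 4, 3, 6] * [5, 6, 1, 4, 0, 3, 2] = [0, 5, 2, 4, 6, 1, 3]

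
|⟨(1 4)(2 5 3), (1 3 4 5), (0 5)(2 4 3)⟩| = 720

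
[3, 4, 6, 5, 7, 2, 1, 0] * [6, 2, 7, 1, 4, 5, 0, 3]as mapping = [0→1, 1→4, 2→0, 3→5, 4→3, 5→7, 6→2, 7→6]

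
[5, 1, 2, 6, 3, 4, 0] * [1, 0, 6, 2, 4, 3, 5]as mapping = [0→3, 1→0, 2→6, 3→5, 4→2, 5→4, 6→1]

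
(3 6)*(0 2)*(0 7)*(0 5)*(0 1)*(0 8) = (0 2 7 5 1 8)(3 6)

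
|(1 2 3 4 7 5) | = 6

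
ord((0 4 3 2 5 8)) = 6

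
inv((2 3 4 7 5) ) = (2 5 7 4 3) 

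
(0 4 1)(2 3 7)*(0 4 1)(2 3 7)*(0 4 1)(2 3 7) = ()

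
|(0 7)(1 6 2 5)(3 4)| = 4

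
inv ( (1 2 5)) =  (1 5 2)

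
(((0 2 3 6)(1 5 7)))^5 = (0 2 3 6)(1 7 5)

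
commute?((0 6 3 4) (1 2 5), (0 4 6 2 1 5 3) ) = no:(0 6 3 4) (1 2 5)*(0 4 6 2 1 5 3) = (0 2 3 6), (0 4 6 2 1 5 3)*(0 6 3 4) (1 2 5) = (3 6 5 4) 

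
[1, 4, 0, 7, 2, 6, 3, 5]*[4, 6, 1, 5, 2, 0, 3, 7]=[6, 2, 4, 7, 1, 3, 5, 0]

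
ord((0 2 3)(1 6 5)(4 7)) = 6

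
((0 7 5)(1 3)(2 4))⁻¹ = (0 5 7)(1 3)(2 4)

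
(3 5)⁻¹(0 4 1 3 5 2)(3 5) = (0 4 1 5 3 2)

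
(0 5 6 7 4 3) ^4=(0 4 6) (3 7 5) 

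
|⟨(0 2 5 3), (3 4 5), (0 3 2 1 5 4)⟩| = 720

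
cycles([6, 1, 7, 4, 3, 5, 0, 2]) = (0 6)(2 7)(3 4)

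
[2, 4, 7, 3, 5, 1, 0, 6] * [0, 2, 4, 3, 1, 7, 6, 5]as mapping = [0→4, 1→1, 2→5, 3→3, 4→7, 5→2, 6→0, 7→6]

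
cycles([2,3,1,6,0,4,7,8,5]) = (0 2 1 3 6 7 8 5 4)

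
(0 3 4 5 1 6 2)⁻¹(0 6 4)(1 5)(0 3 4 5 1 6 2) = (1 6)(2 5 3)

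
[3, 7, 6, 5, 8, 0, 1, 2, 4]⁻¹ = [5, 6, 7, 0, 8, 3, 2, 1, 4]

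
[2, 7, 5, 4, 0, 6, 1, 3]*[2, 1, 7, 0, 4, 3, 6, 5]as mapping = [0→7, 1→5, 2→3, 3→4, 4→2, 5→6, 6→1, 7→0]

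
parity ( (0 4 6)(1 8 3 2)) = odd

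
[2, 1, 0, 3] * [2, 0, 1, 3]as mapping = [0→1, 1→0, 2→2, 3→3]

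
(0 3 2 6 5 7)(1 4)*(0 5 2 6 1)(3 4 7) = (0 4)(1 7 5 3 6 2)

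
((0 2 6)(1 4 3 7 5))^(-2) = (0 2 6)(1 7 4 5 3)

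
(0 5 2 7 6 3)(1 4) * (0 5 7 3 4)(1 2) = (0 7 6 4 2 3 5 1)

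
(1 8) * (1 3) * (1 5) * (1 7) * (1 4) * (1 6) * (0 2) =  (0 2)(1 8 3 5 7 4 6)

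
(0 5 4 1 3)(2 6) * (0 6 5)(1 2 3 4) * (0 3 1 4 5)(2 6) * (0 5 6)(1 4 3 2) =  (0 2 5 3 1 6 4)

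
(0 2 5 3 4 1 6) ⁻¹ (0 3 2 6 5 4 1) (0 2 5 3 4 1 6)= (0 3 1 6 2 4 5) 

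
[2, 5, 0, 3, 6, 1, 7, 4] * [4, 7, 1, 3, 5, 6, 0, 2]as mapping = [0→1, 1→6, 2→4, 3→3, 4→0, 5→7, 6→2, 7→5]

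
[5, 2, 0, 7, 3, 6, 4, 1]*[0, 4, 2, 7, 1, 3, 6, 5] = [3, 2, 0, 5, 7, 6, 1, 4]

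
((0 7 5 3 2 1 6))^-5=(0 5 2 6 7 3 1)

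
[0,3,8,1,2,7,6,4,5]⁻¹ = [0,3,4,1,7,8,6,5,2]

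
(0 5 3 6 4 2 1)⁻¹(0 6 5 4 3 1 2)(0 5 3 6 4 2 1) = (0 1 5 4 3 2 6)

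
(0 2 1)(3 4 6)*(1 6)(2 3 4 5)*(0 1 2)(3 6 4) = (0 6 3 5)(2 4)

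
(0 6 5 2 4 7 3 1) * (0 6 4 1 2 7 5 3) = (0 4 5 7)(1 6 3 2)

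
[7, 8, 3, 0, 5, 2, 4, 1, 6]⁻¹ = [3, 7, 5, 2, 6, 4, 8, 0, 1]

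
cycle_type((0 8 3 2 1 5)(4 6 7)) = 3.6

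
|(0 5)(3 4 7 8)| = 4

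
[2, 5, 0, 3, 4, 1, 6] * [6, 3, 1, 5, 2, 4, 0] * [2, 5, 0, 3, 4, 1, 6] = [5, 4, 6, 1, 0, 3, 2]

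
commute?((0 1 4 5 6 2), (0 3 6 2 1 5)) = no:(0 1 4 5 6 2) * (0 3 6 2 1 5) = (0 5 2 3 6 1 4), (0 3 6 2 1 5) * (0 1 4 5 6 2) = (0 3 2 4 5 1 6)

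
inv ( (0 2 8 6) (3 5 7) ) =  (0 6 8 2) (3 7 5) 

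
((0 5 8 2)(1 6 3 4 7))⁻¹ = (0 2 8 5)(1 7 4 3 6)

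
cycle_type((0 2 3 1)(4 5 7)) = 3.4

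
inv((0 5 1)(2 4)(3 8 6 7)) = (0 1 5)(2 4)(3 7 6 8)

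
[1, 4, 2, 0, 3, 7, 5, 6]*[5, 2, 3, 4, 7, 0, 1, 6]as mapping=[0→2, 1→7, 2→3, 3→5, 4→4, 5→6, 6→0, 7→1]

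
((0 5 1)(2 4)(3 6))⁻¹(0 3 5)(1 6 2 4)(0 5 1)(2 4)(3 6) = (0 3 4 2)(1 5 6)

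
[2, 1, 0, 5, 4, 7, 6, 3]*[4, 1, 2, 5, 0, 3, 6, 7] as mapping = [0→2, 1→1, 2→4, 3→3, 4→0, 5→7, 6→6, 7→5] 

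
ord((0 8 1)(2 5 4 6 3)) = 15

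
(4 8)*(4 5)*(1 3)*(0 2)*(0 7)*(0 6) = (0 2 7 6)(1 3)(4 8 5)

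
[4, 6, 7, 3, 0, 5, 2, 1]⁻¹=[4, 7, 6, 3, 0, 5, 1, 2]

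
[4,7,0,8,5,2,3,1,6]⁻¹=[2,7,5,6,0,4,8,1,3]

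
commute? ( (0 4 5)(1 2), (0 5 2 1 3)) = no: (0 4 5)(1 2)*(0 5 2 1 3) = (0 4 2 3), (0 5 2 1 3)*(0 4 5)(1 2) = (1 3 4 5)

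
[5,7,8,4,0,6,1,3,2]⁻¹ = [4,6,8,7,3,0,5,1,2]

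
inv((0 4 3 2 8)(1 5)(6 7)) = (0 8 2 3 4)(1 5)(6 7)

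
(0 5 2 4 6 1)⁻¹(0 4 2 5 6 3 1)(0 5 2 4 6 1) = (0 5 6 4 2 1 3)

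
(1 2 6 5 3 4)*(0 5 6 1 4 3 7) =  (0 5 7)(1 2)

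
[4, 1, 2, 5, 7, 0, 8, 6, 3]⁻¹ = [5, 1, 2, 8, 0, 3, 7, 4, 6]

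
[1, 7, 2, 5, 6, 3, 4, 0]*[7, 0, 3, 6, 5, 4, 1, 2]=[0, 2, 3, 4, 1, 6, 5, 7]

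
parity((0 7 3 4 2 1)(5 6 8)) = odd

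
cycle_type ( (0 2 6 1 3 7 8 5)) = 8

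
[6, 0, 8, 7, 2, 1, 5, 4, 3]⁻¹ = [1, 5, 4, 8, 7, 6, 0, 3, 2]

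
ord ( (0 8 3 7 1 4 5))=7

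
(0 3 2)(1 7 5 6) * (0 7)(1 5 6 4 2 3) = (0 1)(2 7 6 5 4)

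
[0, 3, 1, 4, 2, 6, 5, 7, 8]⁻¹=[0, 2, 4, 1, 3, 6, 5, 7, 8]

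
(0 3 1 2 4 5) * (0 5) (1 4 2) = (0 3 4) 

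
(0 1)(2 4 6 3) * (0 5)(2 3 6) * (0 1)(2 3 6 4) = (1 5)(3 6 4)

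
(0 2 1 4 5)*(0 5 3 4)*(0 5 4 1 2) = (1 5 4 3)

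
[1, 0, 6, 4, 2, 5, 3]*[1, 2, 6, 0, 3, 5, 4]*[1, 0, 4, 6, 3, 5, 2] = [4, 0, 3, 6, 2, 5, 1]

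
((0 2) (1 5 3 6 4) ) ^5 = (0 2) 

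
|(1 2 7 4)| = 4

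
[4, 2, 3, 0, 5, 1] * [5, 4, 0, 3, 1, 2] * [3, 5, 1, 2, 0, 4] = [5, 3, 2, 4, 1, 0]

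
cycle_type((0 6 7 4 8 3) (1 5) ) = 2.6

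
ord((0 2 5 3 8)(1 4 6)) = 15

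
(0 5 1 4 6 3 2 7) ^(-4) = (0 6) (1 2) (3 5) (4 7) 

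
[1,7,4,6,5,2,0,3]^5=[0,1,5,3,2,4,6,7]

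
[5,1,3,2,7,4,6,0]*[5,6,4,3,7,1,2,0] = [1,6,3,4,0,7,2,5]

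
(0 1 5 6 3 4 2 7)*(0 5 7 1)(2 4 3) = (1 7 5 6 2)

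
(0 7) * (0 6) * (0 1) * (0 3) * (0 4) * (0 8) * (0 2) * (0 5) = (0 7 6 1 3 4 8 2 5)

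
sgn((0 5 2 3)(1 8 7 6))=1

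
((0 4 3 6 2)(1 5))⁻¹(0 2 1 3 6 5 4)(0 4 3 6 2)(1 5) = (0 5 6 2 1 3 4)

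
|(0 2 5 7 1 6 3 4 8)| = 9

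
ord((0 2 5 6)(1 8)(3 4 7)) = 12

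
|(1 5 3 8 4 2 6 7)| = 8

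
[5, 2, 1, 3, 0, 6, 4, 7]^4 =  [0, 1, 2, 3, 4, 5, 6, 7]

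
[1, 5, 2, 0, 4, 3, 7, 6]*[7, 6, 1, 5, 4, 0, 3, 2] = [6, 0, 1, 7, 4, 5, 2, 3]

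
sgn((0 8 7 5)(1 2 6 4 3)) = -1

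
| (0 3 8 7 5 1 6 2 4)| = 9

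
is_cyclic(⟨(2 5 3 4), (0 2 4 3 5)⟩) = no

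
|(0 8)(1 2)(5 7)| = 2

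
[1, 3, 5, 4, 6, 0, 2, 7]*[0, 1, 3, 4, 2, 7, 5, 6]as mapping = [0→1, 1→4, 2→7, 3→2, 4→5, 5→0, 6→3, 7→6]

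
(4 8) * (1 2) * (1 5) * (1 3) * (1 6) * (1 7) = (1 2 5 3 6 7)(4 8)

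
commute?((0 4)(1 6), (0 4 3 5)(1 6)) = no:(0 4)(1 6) * (0 4 3 5)(1 6) = (0 3 5), (0 4 3 5)(1 6) * (0 4)(1 6) = (3 5 4)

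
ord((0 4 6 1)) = 4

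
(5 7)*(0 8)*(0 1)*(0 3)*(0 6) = (0 8 1 3 6)(5 7)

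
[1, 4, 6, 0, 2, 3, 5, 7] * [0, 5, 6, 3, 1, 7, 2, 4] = [5, 1, 2, 0, 6, 3, 7, 4]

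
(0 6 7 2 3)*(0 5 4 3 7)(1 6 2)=(0 2 7 1 6)(3 5 4)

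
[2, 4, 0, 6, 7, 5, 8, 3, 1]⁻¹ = [2, 8, 0, 7, 1, 5, 3, 4, 6]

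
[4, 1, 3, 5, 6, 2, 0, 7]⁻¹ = [6, 1, 5, 2, 0, 3, 4, 7]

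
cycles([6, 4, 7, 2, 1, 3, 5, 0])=(0 6 5 3 2 7)(1 4)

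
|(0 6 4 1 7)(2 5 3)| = 15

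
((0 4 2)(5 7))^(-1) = (0 2 4)(5 7)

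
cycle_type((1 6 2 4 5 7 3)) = 7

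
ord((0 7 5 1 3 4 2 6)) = 8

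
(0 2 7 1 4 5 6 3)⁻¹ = (0 3 6 5 4 1 7 2)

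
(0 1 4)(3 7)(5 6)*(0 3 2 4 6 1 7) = (0 7 2 4 3)(1 6 5)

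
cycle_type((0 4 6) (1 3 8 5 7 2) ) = 3.6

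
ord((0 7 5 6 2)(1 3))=10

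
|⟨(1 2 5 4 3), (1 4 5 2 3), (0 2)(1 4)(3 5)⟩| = 720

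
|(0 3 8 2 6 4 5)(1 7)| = 14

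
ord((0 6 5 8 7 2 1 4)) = 8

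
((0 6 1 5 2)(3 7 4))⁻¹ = (0 2 5 1 6)(3 4 7)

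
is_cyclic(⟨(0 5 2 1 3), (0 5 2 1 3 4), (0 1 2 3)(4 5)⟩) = no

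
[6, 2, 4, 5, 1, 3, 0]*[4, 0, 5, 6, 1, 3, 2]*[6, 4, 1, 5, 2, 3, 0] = [1, 3, 4, 5, 6, 0, 2]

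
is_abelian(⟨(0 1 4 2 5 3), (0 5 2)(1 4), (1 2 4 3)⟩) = no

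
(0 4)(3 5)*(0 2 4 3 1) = (0 3 5 1)(2 4)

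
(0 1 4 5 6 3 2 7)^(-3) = (0 3 4 7 6 1 2 5)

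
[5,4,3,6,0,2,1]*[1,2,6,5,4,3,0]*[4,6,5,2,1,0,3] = [2,1,0,4,6,3,5]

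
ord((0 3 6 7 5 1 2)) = 7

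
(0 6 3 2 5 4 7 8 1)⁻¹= (0 1 8 7 4 5 2 3 6)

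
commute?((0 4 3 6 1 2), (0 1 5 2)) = no:(0 4 3 6 1 2)*(0 1 5 2) = (0 4 3 6 5 2 1), (0 1 5 2)*(0 4 3 6 1 2) = (0 2 4 3 6 1 5)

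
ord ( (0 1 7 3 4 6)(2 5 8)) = 6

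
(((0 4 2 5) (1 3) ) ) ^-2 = (0 2) (4 5) 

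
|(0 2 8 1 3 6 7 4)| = 8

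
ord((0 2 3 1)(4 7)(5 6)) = 4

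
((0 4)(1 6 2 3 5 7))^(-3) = (0 4)(1 3)(2 7)(5 6)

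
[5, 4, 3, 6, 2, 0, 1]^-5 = [5, 1, 2, 3, 4, 0, 6]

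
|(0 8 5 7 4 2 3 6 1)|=9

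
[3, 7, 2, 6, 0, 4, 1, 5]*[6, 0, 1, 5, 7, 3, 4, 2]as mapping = [0→5, 1→2, 2→1, 3→4, 4→6, 5→7, 6→0, 7→3]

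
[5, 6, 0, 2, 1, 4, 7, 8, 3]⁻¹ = [2, 4, 3, 8, 5, 0, 1, 6, 7]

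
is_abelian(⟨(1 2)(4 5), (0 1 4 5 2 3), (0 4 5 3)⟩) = no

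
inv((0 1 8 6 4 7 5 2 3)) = (0 3 2 5 7 4 6 8 1)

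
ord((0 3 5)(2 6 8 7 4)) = 15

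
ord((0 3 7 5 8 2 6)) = 7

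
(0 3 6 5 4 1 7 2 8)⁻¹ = (0 8 2 7 1 4 5 6 3)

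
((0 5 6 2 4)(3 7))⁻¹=(0 4 2 6 5)(3 7)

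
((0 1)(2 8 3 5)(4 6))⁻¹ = (0 1)(2 5 3 8)(4 6)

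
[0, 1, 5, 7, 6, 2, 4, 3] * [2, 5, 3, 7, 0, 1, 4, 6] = [2, 5, 1, 6, 4, 3, 0, 7]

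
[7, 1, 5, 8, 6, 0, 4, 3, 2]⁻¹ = [5, 1, 8, 7, 6, 2, 4, 0, 3]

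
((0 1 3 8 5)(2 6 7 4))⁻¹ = (0 5 8 3 1)(2 4 7 6)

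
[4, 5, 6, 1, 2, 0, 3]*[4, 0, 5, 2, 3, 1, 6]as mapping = [0→3, 1→1, 2→6, 3→0, 4→5, 5→4, 6→2]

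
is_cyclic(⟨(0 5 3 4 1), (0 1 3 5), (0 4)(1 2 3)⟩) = no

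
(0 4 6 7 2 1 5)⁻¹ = (0 5 1 2 7 6 4)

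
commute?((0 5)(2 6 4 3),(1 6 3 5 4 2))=no:(0 5)(2 6 4 3) * (1 6 3 5 4 2)=(0 4 5)(1 6 2 3),(1 6 3 5 4 2) * (0 5)(2 6 4 3)=(0 5 3)(1 4 6 2)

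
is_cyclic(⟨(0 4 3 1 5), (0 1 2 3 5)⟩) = no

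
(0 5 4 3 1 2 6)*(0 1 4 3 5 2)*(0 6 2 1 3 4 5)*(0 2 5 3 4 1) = (1 6 4 2 5)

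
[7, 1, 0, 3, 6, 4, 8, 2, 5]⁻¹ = [2, 1, 7, 3, 5, 8, 4, 0, 6]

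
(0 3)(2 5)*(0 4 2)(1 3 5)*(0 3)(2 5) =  (0 2 1)(3 4 5)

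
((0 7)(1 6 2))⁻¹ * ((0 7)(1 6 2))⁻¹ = (1 6 2)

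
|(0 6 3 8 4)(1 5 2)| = 15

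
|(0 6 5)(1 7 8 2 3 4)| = 6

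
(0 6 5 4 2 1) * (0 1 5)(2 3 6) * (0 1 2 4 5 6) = (0 4 3)(1 2 6)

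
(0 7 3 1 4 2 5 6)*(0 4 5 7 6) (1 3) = (0 6 4 2 7 1 5) 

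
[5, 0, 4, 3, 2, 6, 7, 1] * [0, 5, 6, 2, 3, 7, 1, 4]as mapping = [0→7, 1→0, 2→3, 3→2, 4→6, 5→1, 6→4, 7→5]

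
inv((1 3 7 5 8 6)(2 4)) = (1 6 8 5 7 3)(2 4)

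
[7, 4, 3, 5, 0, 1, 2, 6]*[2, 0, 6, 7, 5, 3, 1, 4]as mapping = [0→4, 1→5, 2→7, 3→3, 4→2, 5→0, 6→6, 7→1]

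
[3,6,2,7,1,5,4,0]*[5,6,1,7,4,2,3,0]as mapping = [0→7,1→3,2→1,3→0,4→6,5→2,6→4,7→5]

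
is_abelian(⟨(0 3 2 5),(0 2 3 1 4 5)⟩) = no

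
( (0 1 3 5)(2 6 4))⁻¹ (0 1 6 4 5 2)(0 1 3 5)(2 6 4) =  (0 6 1 3 4 2)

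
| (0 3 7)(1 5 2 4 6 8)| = 6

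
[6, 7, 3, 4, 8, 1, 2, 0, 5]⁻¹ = [7, 5, 6, 2, 3, 8, 0, 1, 4]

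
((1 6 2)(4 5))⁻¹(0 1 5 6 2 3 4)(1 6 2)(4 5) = (0 6 4 2 1 3 5)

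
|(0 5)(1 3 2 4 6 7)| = 6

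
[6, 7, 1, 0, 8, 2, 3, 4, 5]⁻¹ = [3, 2, 5, 6, 7, 8, 0, 1, 4]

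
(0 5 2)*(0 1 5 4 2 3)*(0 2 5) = (0 4 5 3 2 1)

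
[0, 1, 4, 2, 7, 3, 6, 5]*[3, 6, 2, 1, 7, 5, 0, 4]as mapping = [0→3, 1→6, 2→7, 3→2, 4→4, 5→1, 6→0, 7→5]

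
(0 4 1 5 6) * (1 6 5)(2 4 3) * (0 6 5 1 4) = (0 3 2)(1 4 5)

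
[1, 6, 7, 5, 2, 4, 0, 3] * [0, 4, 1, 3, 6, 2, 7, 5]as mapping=[0→4, 1→7, 2→5, 3→2, 4→1, 5→6, 6→0, 7→3]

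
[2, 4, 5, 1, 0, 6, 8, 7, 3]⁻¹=[4, 3, 0, 8, 1, 2, 5, 7, 6]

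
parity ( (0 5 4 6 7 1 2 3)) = odd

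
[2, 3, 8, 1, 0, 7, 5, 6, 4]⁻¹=[4, 3, 0, 1, 8, 6, 7, 5, 2]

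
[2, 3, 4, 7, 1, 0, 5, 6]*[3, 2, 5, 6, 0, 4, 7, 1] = [5, 6, 0, 1, 2, 3, 4, 7]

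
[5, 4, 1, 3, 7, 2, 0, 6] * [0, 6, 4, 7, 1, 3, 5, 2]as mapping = [0→3, 1→1, 2→6, 3→7, 4→2, 5→4, 6→0, 7→5]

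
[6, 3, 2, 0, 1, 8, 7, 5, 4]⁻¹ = [3, 4, 2, 1, 8, 7, 0, 6, 5]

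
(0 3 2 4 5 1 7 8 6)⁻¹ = (0 6 8 7 1 5 4 2 3)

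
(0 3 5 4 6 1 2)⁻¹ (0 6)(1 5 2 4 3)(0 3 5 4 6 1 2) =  (0 6 5 2 4)(1 3)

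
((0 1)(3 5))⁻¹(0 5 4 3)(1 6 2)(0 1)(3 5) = (0 6 2)(1 3 4 5)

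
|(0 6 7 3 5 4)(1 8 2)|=6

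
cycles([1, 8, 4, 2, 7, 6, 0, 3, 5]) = (0 1 8 5 6)(2 4 7 3)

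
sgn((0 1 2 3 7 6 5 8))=-1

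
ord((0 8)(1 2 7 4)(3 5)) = 4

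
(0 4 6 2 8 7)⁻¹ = (0 7 8 2 6 4)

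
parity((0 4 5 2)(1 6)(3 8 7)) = even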